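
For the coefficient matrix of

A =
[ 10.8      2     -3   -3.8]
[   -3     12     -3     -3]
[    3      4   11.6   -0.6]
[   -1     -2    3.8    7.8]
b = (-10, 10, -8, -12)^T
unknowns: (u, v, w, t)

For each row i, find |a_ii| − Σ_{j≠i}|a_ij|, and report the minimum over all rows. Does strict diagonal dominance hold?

1

row 1: |10.8| − (2+3+3.8) = 2
row 2: |12| − (3+3+3) = 3
row 3: |11.6| − (3+4+0.6) = 4
row 4: |7.8| − (1+2+3.8) = 1
minimum over rows = 1 → strictly diagonally dominant (convergence guaranteed)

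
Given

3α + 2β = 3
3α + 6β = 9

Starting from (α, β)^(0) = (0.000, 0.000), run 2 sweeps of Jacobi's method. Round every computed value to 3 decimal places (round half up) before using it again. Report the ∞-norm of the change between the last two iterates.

1.000

Iteration 1:
  α = (3 - (2)·0.000) / (3) = 1.000
  β = (9 - (3)·0.000) / (6) = 1.500
Iteration 2:
  α = (3 - (2)·1.500) / (3) = 0.000
  β = (9 - (3)·1.000) / (6) = 1.000
Change: (-1.000, -0.500) → max |·| = 1.000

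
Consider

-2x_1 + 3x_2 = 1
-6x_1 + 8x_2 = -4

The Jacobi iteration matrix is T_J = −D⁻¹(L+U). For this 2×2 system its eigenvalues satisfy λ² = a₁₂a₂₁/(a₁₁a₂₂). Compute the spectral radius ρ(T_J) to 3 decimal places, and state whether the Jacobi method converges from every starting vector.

1.061

a₁₂a₂₁/(a₁₁a₂₂) = (3)·(-6) / ((-2)·(8)) = 1.125000
ρ = √|1.125000| = √1.125000 = 1.061
ρ > 1, so Jacobi diverges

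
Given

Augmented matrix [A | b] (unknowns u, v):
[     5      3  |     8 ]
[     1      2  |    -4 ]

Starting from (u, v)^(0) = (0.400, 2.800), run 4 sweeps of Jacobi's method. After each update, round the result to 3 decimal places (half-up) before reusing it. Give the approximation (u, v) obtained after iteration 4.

(3.676, -3.388)

Iteration 1:
  u = (8 - (3)·2.800) / (5) = -0.080
  v = (-4 - (1)·0.400) / (2) = -2.200
Iteration 2:
  u = (8 - (3)·-2.200) / (5) = 2.920
  v = (-4 - (1)·-0.080) / (2) = -1.960
Iteration 3:
  u = (8 - (3)·-1.960) / (5) = 2.776
  v = (-4 - (1)·2.920) / (2) = -3.460
Iteration 4:
  u = (8 - (3)·-3.460) / (5) = 3.676
  v = (-4 - (1)·2.776) / (2) = -3.388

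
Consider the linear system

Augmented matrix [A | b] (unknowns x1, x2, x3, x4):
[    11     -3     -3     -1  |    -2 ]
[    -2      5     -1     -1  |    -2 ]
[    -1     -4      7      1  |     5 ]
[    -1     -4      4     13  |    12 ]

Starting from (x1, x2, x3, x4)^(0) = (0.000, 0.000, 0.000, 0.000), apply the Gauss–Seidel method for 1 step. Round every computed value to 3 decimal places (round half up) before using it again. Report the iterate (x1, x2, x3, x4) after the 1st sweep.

Iteration 1:
  x1 = (-2 - (-3)·0.000 - (-3)·0.000 - (-1)·0.000) / (11) = -0.182
  x2 = (-2 - (-2)·-0.182 - (-1)·0.000 - (-1)·0.000) / (5) = -0.473
  x3 = (5 - (-1)·-0.182 - (-4)·-0.473 - (1)·0.000) / (7) = 0.418
  x4 = (12 - (-1)·-0.182 - (-4)·-0.473 - (4)·0.418) / (13) = 0.635

(-0.182, -0.473, 0.418, 0.635)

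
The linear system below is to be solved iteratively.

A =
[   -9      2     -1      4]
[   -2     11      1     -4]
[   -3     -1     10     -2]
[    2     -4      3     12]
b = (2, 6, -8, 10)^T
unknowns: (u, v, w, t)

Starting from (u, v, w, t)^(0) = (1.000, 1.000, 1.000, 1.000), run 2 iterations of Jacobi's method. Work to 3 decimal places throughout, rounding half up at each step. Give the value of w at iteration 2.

Iteration 1:
  u = (2 - (2)·1.000 - (-1)·1.000 - (4)·1.000) / (-9) = 0.333
  v = (6 - (-2)·1.000 - (1)·1.000 - (-4)·1.000) / (11) = 1.000
  w = (-8 - (-3)·1.000 - (-1)·1.000 - (-2)·1.000) / (10) = -0.200
  t = (10 - (2)·1.000 - (-4)·1.000 - (3)·1.000) / (12) = 0.750
Iteration 2:
  u = (2 - (2)·1.000 - (-1)·-0.200 - (4)·0.750) / (-9) = 0.356
  v = (6 - (-2)·0.333 - (1)·-0.200 - (-4)·0.750) / (11) = 0.897
  w = (-8 - (-3)·0.333 - (-1)·1.000 - (-2)·0.750) / (10) = -0.450
  t = (10 - (2)·0.333 - (-4)·1.000 - (3)·-0.200) / (12) = 1.161

-0.450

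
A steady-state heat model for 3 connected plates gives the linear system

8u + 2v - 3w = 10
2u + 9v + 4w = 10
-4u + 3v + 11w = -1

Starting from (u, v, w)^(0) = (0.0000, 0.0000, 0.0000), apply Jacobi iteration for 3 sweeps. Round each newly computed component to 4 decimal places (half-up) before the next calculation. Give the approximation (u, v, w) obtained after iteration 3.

Iteration 1:
  u = (10 - (2)·0.0000 - (-3)·0.0000) / (8) = 1.2500
  v = (10 - (2)·0.0000 - (4)·0.0000) / (9) = 1.1111
  w = (-1 - (-4)·0.0000 - (3)·0.0000) / (11) = -0.0909
Iteration 2:
  u = (10 - (2)·1.1111 - (-3)·-0.0909) / (8) = 0.9381
  v = (10 - (2)·1.2500 - (4)·-0.0909) / (9) = 0.8737
  w = (-1 - (-4)·1.2500 - (3)·1.1111) / (11) = 0.0606
Iteration 3:
  u = (10 - (2)·0.8737 - (-3)·0.0606) / (8) = 1.0543
  v = (10 - (2)·0.9381 - (4)·0.0606) / (9) = 0.8757
  w = (-1 - (-4)·0.9381 - (3)·0.8737) / (11) = 0.0119

(1.0543, 0.8757, 0.0119)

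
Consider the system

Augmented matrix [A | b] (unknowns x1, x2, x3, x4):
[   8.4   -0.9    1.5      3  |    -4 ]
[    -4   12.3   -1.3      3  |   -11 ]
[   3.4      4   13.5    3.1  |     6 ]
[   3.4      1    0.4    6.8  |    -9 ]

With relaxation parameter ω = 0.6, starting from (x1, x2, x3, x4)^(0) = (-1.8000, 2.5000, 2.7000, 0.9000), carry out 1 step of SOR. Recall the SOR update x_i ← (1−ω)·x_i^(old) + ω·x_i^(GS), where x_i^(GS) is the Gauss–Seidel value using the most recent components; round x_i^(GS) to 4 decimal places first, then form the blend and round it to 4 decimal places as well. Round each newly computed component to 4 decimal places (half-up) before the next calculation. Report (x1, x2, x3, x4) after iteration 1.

Iteration 1:
  x1: GS value = (-4 - (-0.9)·2.5000 - (1.5)·2.7000 - (3)·0.9000) / (8.4) = -1.0119;  x1 ← (1−ω)·-1.8000 + ω·-1.0119 = -1.3271
  x2: GS value = (-11 - (-4)·-1.3271 - (-1.3)·2.7000 - (3)·0.9000) / (12.3) = -1.2600;  x2 ← (1−ω)·2.5000 + ω·-1.2600 = 0.2440
  x3: GS value = (6 - (3.4)·-1.3271 - (4)·0.2440 - (3.1)·0.9000) / (13.5) = 0.4997;  x3 ← (1−ω)·2.7000 + ω·0.4997 = 1.3798
  x4: GS value = (-9 - (3.4)·-1.3271 - (1)·0.2440 - (0.4)·1.3798) / (6.8) = -0.7770;  x4 ← (1−ω)·0.9000 + ω·-0.7770 = -0.1062

(-1.3271, 0.2440, 1.3798, -0.1062)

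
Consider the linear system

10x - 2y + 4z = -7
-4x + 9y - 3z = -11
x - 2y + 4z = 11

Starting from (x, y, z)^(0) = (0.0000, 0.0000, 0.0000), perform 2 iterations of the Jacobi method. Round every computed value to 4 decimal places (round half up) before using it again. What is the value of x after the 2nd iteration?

-2.0444

Iteration 1:
  x = (-7 - (-2)·0.0000 - (4)·0.0000) / (10) = -0.7000
  y = (-11 - (-4)·0.0000 - (-3)·0.0000) / (9) = -1.2222
  z = (11 - (1)·0.0000 - (-2)·0.0000) / (4) = 2.7500
Iteration 2:
  x = (-7 - (-2)·-1.2222 - (4)·2.7500) / (10) = -2.0444
  y = (-11 - (-4)·-0.7000 - (-3)·2.7500) / (9) = -0.6167
  z = (11 - (1)·-0.7000 - (-2)·-1.2222) / (4) = 2.3139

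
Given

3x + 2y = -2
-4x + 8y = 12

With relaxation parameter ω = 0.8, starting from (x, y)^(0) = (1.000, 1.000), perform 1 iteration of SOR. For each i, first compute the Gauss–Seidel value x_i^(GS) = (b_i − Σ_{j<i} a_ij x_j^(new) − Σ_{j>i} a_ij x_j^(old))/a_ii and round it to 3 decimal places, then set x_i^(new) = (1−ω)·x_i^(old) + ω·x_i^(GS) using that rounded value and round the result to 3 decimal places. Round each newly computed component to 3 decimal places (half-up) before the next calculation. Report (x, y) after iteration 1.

(-0.866, 1.054)

Iteration 1:
  x: GS value = (-2 - (2)·1.000) / (3) = -1.333;  x ← (1−ω)·1.000 + ω·-1.333 = -0.866
  y: GS value = (12 - (-4)·-0.866) / (8) = 1.067;  y ← (1−ω)·1.000 + ω·1.067 = 1.054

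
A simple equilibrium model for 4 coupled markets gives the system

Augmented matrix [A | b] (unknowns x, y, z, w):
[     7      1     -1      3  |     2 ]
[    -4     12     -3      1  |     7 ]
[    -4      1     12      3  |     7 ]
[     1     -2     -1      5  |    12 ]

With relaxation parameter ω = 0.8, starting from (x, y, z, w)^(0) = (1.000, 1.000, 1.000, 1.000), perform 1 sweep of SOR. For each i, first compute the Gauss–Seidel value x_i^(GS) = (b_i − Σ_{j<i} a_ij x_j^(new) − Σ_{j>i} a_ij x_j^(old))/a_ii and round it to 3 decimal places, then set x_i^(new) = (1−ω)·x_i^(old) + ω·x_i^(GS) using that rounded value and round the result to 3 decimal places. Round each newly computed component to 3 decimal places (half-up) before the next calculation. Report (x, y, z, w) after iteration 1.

(0.086, 0.823, 0.434, 2.439)

Iteration 1:
  x: GS value = (2 - (1)·1.000 - (-1)·1.000 - (3)·1.000) / (7) = -0.143;  x ← (1−ω)·1.000 + ω·-0.143 = 0.086
  y: GS value = (7 - (-4)·0.086 - (-3)·1.000 - (1)·1.000) / (12) = 0.779;  y ← (1−ω)·1.000 + ω·0.779 = 0.823
  z: GS value = (7 - (-4)·0.086 - (1)·0.823 - (3)·1.000) / (12) = 0.293;  z ← (1−ω)·1.000 + ω·0.293 = 0.434
  w: GS value = (12 - (1)·0.086 - (-2)·0.823 - (-1)·0.434) / (5) = 2.799;  w ← (1−ω)·1.000 + ω·2.799 = 2.439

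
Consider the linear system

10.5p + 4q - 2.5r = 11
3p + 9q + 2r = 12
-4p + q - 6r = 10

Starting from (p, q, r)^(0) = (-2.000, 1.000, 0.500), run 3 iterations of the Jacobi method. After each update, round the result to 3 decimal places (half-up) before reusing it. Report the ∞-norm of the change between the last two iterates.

Iteration 1:
  p = (11 - (4)·1.000 - (-2.5)·0.500) / (10.5) = 0.786
  q = (12 - (3)·-2.000 - (2)·0.500) / (9) = 1.889
  r = (10 - (-4)·-2.000 - (1)·1.000) / (-6) = -0.167
Iteration 2:
  p = (11 - (4)·1.889 - (-2.5)·-0.167) / (10.5) = 0.288
  q = (12 - (3)·0.786 - (2)·-0.167) / (9) = 1.108
  r = (10 - (-4)·0.786 - (1)·1.889) / (-6) = -1.876
Iteration 3:
  p = (11 - (4)·1.108 - (-2.5)·-1.876) / (10.5) = 0.179
  q = (12 - (3)·0.288 - (2)·-1.876) / (9) = 1.654
  r = (10 - (-4)·0.288 - (1)·1.108) / (-6) = -1.674
Change: (-0.109, 0.546, 0.202) → max |·| = 0.546

0.546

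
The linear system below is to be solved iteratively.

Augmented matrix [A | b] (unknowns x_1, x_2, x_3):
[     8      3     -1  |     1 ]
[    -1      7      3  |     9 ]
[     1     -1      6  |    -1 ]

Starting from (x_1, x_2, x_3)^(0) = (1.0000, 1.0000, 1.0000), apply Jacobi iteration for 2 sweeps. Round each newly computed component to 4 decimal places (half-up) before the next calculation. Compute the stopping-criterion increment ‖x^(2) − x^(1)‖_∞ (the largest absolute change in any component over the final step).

Iteration 1:
  x_1 = (1 - (3)·1.0000 - (-1)·1.0000) / (8) = -0.1250
  x_2 = (9 - (-1)·1.0000 - (3)·1.0000) / (7) = 1.0000
  x_3 = (-1 - (1)·1.0000 - (-1)·1.0000) / (6) = -0.1667
Iteration 2:
  x_1 = (1 - (3)·1.0000 - (-1)·-0.1667) / (8) = -0.2708
  x_2 = (9 - (-1)·-0.1250 - (3)·-0.1667) / (7) = 1.3393
  x_3 = (-1 - (1)·-0.1250 - (-1)·1.0000) / (6) = 0.0208
Change: (-0.1458, 0.3393, 0.1875) → max |·| = 0.3393

0.3393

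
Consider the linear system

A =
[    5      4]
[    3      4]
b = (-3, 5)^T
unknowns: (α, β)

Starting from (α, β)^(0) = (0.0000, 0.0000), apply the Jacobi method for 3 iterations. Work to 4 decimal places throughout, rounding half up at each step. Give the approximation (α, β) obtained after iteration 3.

(-1.9600, 2.4500)

Iteration 1:
  α = (-3 - (4)·0.0000) / (5) = -0.6000
  β = (5 - (3)·0.0000) / (4) = 1.2500
Iteration 2:
  α = (-3 - (4)·1.2500) / (5) = -1.6000
  β = (5 - (3)·-0.6000) / (4) = 1.7000
Iteration 3:
  α = (-3 - (4)·1.7000) / (5) = -1.9600
  β = (5 - (3)·-1.6000) / (4) = 2.4500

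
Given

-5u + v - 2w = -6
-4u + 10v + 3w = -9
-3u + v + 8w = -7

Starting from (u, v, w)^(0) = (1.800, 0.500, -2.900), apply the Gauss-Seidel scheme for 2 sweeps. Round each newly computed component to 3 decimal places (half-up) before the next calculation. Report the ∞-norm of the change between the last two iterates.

1.264

Iteration 1:
  u = (-6 - (1)·0.500 - (-2)·-2.900) / (-5) = 2.460
  v = (-9 - (-4)·2.460 - (3)·-2.900) / (10) = 0.954
  w = (-7 - (-3)·2.460 - (1)·0.954) / (8) = -0.072
Iteration 2:
  u = (-6 - (1)·0.954 - (-2)·-0.072) / (-5) = 1.420
  v = (-9 - (-4)·1.420 - (3)·-0.072) / (10) = -0.310
  w = (-7 - (-3)·1.420 - (1)·-0.310) / (8) = -0.304
Change: (-1.040, -1.264, -0.232) → max |·| = 1.264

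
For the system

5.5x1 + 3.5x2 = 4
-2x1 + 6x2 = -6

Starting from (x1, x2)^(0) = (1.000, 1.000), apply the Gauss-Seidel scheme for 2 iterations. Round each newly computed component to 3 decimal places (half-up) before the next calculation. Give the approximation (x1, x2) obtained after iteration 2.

Iteration 1:
  x1 = (4 - (3.5)·1.000) / (5.5) = 0.091
  x2 = (-6 - (-2)·0.091) / (6) = -0.970
Iteration 2:
  x1 = (4 - (3.5)·-0.970) / (5.5) = 1.345
  x2 = (-6 - (-2)·1.345) / (6) = -0.552

(1.345, -0.552)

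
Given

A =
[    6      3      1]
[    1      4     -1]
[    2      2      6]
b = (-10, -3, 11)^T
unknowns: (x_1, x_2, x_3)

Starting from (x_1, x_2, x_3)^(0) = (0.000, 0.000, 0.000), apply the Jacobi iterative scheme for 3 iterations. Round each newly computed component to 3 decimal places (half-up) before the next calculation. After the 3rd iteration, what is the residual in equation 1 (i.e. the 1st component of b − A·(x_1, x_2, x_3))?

-0.237

Iteration 1:
  x_1 = (-10 - (3)·0.000 - (1)·0.000) / (6) = -1.667
  x_2 = (-3 - (1)·0.000 - (-1)·0.000) / (4) = -0.750
  x_3 = (11 - (2)·0.000 - (2)·0.000) / (6) = 1.833
Iteration 2:
  x_1 = (-10 - (3)·-0.750 - (1)·1.833) / (6) = -1.597
  x_2 = (-3 - (1)·-1.667 - (-1)·1.833) / (4) = 0.125
  x_3 = (11 - (2)·-1.667 - (2)·-0.750) / (6) = 2.639
Iteration 3:
  x_1 = (-10 - (3)·0.125 - (1)·2.639) / (6) = -2.169
  x_2 = (-3 - (1)·-1.597 - (-1)·2.639) / (4) = 0.309
  x_3 = (11 - (2)·-1.597 - (2)·0.125) / (6) = 2.324
Residual b − A·x = (-0.237, 0.257, 0.776)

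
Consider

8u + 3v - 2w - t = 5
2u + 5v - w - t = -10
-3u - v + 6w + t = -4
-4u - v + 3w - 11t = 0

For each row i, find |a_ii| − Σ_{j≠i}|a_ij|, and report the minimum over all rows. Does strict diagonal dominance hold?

row 1: |8| − (3+2+1) = 2
row 2: |5| − (2+1+1) = 1
row 3: |6| − (3+1+1) = 1
row 4: |-11| − (4+1+3) = 3
minimum over rows = 1 → strictly diagonally dominant (convergence guaranteed)

1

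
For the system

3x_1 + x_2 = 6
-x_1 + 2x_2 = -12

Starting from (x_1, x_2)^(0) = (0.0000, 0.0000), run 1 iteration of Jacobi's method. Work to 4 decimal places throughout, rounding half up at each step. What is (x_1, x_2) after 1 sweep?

(2.0000, -6.0000)

Iteration 1:
  x_1 = (6 - (1)·0.0000) / (3) = 2.0000
  x_2 = (-12 - (-1)·0.0000) / (2) = -6.0000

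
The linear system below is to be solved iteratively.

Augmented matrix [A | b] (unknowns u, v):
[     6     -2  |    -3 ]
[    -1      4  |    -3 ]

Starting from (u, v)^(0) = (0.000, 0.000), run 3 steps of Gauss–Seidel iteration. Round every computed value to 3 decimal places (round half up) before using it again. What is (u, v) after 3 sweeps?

Iteration 1:
  u = (-3 - (-2)·0.000) / (6) = -0.500
  v = (-3 - (-1)·-0.500) / (4) = -0.875
Iteration 2:
  u = (-3 - (-2)·-0.875) / (6) = -0.792
  v = (-3 - (-1)·-0.792) / (4) = -0.948
Iteration 3:
  u = (-3 - (-2)·-0.948) / (6) = -0.816
  v = (-3 - (-1)·-0.816) / (4) = -0.954

(-0.816, -0.954)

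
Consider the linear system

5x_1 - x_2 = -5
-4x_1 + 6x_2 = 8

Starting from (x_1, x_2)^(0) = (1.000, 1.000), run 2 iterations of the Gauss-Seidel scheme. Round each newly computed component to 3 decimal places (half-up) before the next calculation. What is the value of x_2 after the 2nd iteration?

0.773

Iteration 1:
  x_1 = (-5 - (-1)·1.000) / (5) = -0.800
  x_2 = (8 - (-4)·-0.800) / (6) = 0.800
Iteration 2:
  x_1 = (-5 - (-1)·0.800) / (5) = -0.840
  x_2 = (8 - (-4)·-0.840) / (6) = 0.773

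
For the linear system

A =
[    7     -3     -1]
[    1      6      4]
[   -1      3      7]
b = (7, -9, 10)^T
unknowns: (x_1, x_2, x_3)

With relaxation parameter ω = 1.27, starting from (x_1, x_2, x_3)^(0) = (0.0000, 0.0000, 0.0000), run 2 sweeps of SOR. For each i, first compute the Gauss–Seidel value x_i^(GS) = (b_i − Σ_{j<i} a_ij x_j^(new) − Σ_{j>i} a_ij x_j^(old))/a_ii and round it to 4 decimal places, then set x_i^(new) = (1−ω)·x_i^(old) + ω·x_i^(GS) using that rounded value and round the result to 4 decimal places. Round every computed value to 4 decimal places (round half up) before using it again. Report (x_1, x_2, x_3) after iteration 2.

Iteration 1:
  x_1: GS value = (7 - (-3)·0.0000 - (-1)·0.0000) / (7) = 1.0000;  x_1 ← (1−ω)·0.0000 + ω·1.0000 = 1.2700
  x_2: GS value = (-9 - (1)·1.2700 - (4)·0.0000) / (6) = -1.7117;  x_2 ← (1−ω)·0.0000 + ω·-1.7117 = -2.1739
  x_3: GS value = (10 - (-1)·1.2700 - (3)·-2.1739) / (7) = 2.5417;  x_3 ← (1−ω)·0.0000 + ω·2.5417 = 3.2280
Iteration 2:
  x_1: GS value = (7 - (-3)·-2.1739 - (-1)·3.2280) / (7) = 0.5295;  x_1 ← (1−ω)·1.2700 + ω·0.5295 = 0.3296
  x_2: GS value = (-9 - (1)·0.3296 - (4)·3.2280) / (6) = -3.7069;  x_2 ← (1−ω)·-2.1739 + ω·-3.7069 = -4.1208
  x_3: GS value = (10 - (-1)·0.3296 - (3)·-4.1208) / (7) = 3.2417;  x_3 ← (1−ω)·3.2280 + ω·3.2417 = 3.2454

(0.3296, -4.1208, 3.2454)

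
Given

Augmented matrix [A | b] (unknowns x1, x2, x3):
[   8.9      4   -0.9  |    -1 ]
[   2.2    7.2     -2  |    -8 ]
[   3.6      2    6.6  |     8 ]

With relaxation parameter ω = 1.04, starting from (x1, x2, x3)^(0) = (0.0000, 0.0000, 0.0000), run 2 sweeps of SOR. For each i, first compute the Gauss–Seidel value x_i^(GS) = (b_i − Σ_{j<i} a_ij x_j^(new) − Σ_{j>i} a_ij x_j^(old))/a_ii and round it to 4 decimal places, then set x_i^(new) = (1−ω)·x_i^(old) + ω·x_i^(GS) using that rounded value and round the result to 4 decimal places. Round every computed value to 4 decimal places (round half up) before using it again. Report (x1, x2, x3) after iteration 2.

Iteration 1:
  x1: GS value = (-1 - (4)·0.0000 - (-0.9)·0.0000) / (8.9) = -0.1124;  x1 ← (1−ω)·0.0000 + ω·-0.1124 = -0.1169
  x2: GS value = (-8 - (2.2)·-0.1169 - (-2)·0.0000) / (7.2) = -1.0754;  x2 ← (1−ω)·0.0000 + ω·-1.0754 = -1.1184
  x3: GS value = (8 - (3.6)·-0.1169 - (2)·-1.1184) / (6.6) = 1.6148;  x3 ← (1−ω)·0.0000 + ω·1.6148 = 1.6794
Iteration 2:
  x1: GS value = (-1 - (4)·-1.1184 - (-0.9)·1.6794) / (8.9) = 0.5601;  x1 ← (1−ω)·-0.1169 + ω·0.5601 = 0.5872
  x2: GS value = (-8 - (2.2)·0.5872 - (-2)·1.6794) / (7.2) = -0.8240;  x2 ← (1−ω)·-1.1184 + ω·-0.8240 = -0.8122
  x3: GS value = (8 - (3.6)·0.5872 - (2)·-0.8122) / (6.6) = 1.1380;  x3 ← (1−ω)·1.6794 + ω·1.1380 = 1.1163

(0.5872, -0.8122, 1.1163)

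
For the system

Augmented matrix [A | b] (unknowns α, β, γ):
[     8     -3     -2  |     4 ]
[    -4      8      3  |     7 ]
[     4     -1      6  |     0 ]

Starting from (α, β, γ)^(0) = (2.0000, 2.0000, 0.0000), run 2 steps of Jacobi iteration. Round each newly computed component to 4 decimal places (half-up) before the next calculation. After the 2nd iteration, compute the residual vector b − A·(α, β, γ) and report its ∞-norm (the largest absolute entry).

Iteration 1:
  α = (4 - (-3)·2.0000 - (-2)·0.0000) / (8) = 1.2500
  β = (7 - (-4)·2.0000 - (3)·0.0000) / (8) = 1.8750
  γ = (0 - (4)·2.0000 - (-1)·2.0000) / (6) = -1.0000
Iteration 2:
  α = (4 - (-3)·1.8750 - (-2)·-1.0000) / (8) = 0.9531
  β = (7 - (-4)·1.2500 - (3)·-1.0000) / (8) = 1.8750
  γ = (0 - (4)·1.2500 - (-1)·1.8750) / (6) = -0.5208
Residual b − A·x = (0.9586, -2.6252, 1.1874); ∞-norm = 2.6252

2.6252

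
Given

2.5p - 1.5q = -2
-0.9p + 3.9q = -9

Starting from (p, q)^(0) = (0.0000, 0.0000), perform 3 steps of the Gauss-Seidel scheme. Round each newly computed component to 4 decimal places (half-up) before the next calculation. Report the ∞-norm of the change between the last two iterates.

0.2070

Iteration 1:
  p = (-2 - (-1.5)·0.0000) / (2.5) = -0.8000
  q = (-9 - (-0.9)·-0.8000) / (3.9) = -2.4923
Iteration 2:
  p = (-2 - (-1.5)·-2.4923) / (2.5) = -2.2954
  q = (-9 - (-0.9)·-2.2954) / (3.9) = -2.8374
Iteration 3:
  p = (-2 - (-1.5)·-2.8374) / (2.5) = -2.5024
  q = (-9 - (-0.9)·-2.5024) / (3.9) = -2.8852
Change: (-0.2070, -0.0478) → max |·| = 0.2070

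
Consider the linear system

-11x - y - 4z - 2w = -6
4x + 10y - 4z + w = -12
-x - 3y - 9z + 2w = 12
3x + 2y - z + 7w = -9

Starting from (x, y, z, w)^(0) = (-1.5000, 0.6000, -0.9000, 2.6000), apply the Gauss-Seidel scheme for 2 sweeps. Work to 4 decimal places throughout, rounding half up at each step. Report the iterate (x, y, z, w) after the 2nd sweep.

Iteration 1:
  x = (-6 - (-1)·0.6000 - (-4)·-0.9000 - (-2)·2.6000) / (-11) = 0.3455
  y = (-12 - (4)·0.3455 - (-4)·-0.9000 - (1)·2.6000) / (10) = -1.9582
  z = (12 - (-1)·0.3455 - (-3)·-1.9582 - (2)·2.6000) / (-9) = -0.1412
  w = (-9 - (3)·0.3455 - (2)·-1.9582 - (-1)·-0.1412) / (7) = -0.8945
Iteration 2:
  x = (-6 - (-1)·-1.9582 - (-4)·-0.1412 - (-2)·-0.8945) / (-11) = 0.9375
  y = (-12 - (4)·0.9375 - (-4)·-0.1412 - (1)·-0.8945) / (10) = -1.5420
  z = (12 - (-1)·0.9375 - (-3)·-1.5420 - (2)·-0.8945) / (-9) = -1.1223
  w = (-9 - (3)·0.9375 - (2)·-1.5420 - (-1)·-1.1223) / (7) = -1.4073

(0.9375, -1.5420, -1.1223, -1.4073)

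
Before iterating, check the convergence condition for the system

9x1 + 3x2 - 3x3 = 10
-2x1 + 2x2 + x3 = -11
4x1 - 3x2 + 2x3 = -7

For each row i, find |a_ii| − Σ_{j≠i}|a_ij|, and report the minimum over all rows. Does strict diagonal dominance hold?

-5

row 1: |9| − (3+3) = 3
row 2: |2| − (2+1) = -1
row 3: |2| − (4+3) = -5
minimum over rows = -5 → not strictly diagonally dominant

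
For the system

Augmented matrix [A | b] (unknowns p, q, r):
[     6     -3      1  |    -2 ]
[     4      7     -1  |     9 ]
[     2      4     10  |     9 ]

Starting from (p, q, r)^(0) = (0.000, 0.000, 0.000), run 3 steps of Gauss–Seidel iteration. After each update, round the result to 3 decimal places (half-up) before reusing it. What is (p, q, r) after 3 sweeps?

(0.176, 1.239, 0.369)

Iteration 1:
  p = (-2 - (-3)·0.000 - (1)·0.000) / (6) = -0.333
  q = (9 - (4)·-0.333 - (-1)·0.000) / (7) = 1.476
  r = (9 - (2)·-0.333 - (4)·1.476) / (10) = 0.376
Iteration 2:
  p = (-2 - (-3)·1.476 - (1)·0.376) / (6) = 0.342
  q = (9 - (4)·0.342 - (-1)·0.376) / (7) = 1.144
  r = (9 - (2)·0.342 - (4)·1.144) / (10) = 0.374
Iteration 3:
  p = (-2 - (-3)·1.144 - (1)·0.374) / (6) = 0.176
  q = (9 - (4)·0.176 - (-1)·0.374) / (7) = 1.239
  r = (9 - (2)·0.176 - (4)·1.239) / (10) = 0.369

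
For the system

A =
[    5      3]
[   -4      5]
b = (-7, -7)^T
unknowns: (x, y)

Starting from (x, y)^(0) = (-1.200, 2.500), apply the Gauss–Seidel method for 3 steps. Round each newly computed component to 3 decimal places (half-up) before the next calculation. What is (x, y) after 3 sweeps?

(-0.960, -2.168)

Iteration 1:
  x = (-7 - (3)·2.500) / (5) = -2.900
  y = (-7 - (-4)·-2.900) / (5) = -3.720
Iteration 2:
  x = (-7 - (3)·-3.720) / (5) = 0.832
  y = (-7 - (-4)·0.832) / (5) = -0.734
Iteration 3:
  x = (-7 - (3)·-0.734) / (5) = -0.960
  y = (-7 - (-4)·-0.960) / (5) = -2.168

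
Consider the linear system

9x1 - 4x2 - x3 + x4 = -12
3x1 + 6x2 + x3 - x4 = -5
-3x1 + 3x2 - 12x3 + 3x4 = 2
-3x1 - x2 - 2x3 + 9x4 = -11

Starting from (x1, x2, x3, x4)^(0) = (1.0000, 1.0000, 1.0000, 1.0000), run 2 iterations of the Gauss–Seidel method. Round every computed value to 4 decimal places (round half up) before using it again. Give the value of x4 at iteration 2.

-1.7859

Iteration 1:
  x1 = (-12 - (-4)·1.0000 - (-1)·1.0000 - (1)·1.0000) / (9) = -0.8889
  x2 = (-5 - (3)·-0.8889 - (1)·1.0000 - (-1)·1.0000) / (6) = -0.3889
  x3 = (2 - (-3)·-0.8889 - (3)·-0.3889 - (3)·1.0000) / (-12) = 0.2083
  x4 = (-11 - (-3)·-0.8889 - (-1)·-0.3889 - (-2)·0.2083) / (9) = -1.5154
Iteration 2:
  x1 = (-12 - (-4)·-0.3889 - (-1)·0.2083 - (1)·-1.5154) / (9) = -1.3147
  x2 = (-5 - (3)·-1.3147 - (1)·0.2083 - (-1)·-1.5154) / (6) = -0.4633
  x3 = (2 - (-3)·-1.3147 - (3)·-0.4633 - (3)·-1.5154) / (-12) = -0.3327
  x4 = (-11 - (-3)·-1.3147 - (-1)·-0.4633 - (-2)·-0.3327) / (9) = -1.7859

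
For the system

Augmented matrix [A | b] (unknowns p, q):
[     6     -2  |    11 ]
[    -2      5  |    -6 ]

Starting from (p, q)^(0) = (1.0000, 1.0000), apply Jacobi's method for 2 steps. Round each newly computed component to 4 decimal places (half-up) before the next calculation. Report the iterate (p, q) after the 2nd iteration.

Iteration 1:
  p = (11 - (-2)·1.0000) / (6) = 2.1667
  q = (-6 - (-2)·1.0000) / (5) = -0.8000
Iteration 2:
  p = (11 - (-2)·-0.8000) / (6) = 1.5667
  q = (-6 - (-2)·2.1667) / (5) = -0.3333

(1.5667, -0.3333)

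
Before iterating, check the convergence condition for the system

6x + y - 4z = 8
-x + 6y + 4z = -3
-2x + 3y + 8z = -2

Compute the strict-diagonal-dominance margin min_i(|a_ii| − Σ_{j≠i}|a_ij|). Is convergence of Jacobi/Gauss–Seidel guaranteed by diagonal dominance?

row 1: |6| − (1+4) = 1
row 2: |6| − (1+4) = 1
row 3: |8| − (2+3) = 3
minimum over rows = 1 → strictly diagonally dominant (convergence guaranteed)

1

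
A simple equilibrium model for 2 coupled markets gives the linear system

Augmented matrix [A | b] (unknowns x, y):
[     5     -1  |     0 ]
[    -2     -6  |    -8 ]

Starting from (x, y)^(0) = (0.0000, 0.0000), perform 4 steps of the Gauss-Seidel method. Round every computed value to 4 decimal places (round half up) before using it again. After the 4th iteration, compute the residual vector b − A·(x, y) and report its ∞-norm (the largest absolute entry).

Iteration 1:
  x = (0 - (-1)·0.0000) / (5) = 0.0000
  y = (-8 - (-2)·0.0000) / (-6) = 1.3333
Iteration 2:
  x = (0 - (-1)·1.3333) / (5) = 0.2667
  y = (-8 - (-2)·0.2667) / (-6) = 1.2444
Iteration 3:
  x = (0 - (-1)·1.2444) / (5) = 0.2489
  y = (-8 - (-2)·0.2489) / (-6) = 1.2504
Iteration 4:
  x = (0 - (-1)·1.2504) / (5) = 0.2501
  y = (-8 - (-2)·0.2501) / (-6) = 1.2500
Residual b − A·x = (-0.0005, 0.0002); ∞-norm = 0.0005

0.0005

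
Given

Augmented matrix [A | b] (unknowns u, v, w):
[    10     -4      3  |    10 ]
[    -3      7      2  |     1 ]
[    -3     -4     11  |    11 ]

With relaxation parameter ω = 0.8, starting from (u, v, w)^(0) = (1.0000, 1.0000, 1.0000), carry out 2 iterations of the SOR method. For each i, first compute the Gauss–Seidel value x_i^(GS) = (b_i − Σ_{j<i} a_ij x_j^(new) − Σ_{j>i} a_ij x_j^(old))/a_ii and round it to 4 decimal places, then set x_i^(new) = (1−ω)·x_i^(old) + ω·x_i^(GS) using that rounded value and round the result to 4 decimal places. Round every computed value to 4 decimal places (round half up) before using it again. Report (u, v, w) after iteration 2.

Iteration 1:
  u: GS value = (10 - (-4)·1.0000 - (3)·1.0000) / (10) = 1.1000;  u ← (1−ω)·1.0000 + ω·1.1000 = 1.0800
  v: GS value = (1 - (-3)·1.0800 - (2)·1.0000) / (7) = 0.3200;  v ← (1−ω)·1.0000 + ω·0.3200 = 0.4560
  w: GS value = (11 - (-3)·1.0800 - (-4)·0.4560) / (11) = 1.4604;  w ← (1−ω)·1.0000 + ω·1.4604 = 1.3683
Iteration 2:
  u: GS value = (10 - (-4)·0.4560 - (3)·1.3683) / (10) = 0.7719;  u ← (1−ω)·1.0800 + ω·0.7719 = 0.8335
  v: GS value = (1 - (-3)·0.8335 - (2)·1.3683) / (7) = 0.1091;  v ← (1−ω)·0.4560 + ω·0.1091 = 0.1785
  w: GS value = (11 - (-3)·0.8335 - (-4)·0.1785) / (11) = 1.2922;  w ← (1−ω)·1.3683 + ω·1.2922 = 1.3074

(0.8335, 0.1785, 1.3074)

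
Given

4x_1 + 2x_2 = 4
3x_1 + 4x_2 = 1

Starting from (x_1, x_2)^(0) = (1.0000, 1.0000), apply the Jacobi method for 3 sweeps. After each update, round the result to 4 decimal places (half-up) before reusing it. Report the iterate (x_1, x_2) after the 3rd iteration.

(1.0625, -0.6875)

Iteration 1:
  x_1 = (4 - (2)·1.0000) / (4) = 0.5000
  x_2 = (1 - (3)·1.0000) / (4) = -0.5000
Iteration 2:
  x_1 = (4 - (2)·-0.5000) / (4) = 1.2500
  x_2 = (1 - (3)·0.5000) / (4) = -0.1250
Iteration 3:
  x_1 = (4 - (2)·-0.1250) / (4) = 1.0625
  x_2 = (1 - (3)·1.2500) / (4) = -0.6875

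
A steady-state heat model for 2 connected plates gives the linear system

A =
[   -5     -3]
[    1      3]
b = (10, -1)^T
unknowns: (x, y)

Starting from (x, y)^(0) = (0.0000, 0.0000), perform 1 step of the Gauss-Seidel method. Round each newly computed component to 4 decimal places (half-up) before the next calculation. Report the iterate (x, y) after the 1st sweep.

Iteration 1:
  x = (10 - (-3)·0.0000) / (-5) = -2.0000
  y = (-1 - (1)·-2.0000) / (3) = 0.3333

(-2.0000, 0.3333)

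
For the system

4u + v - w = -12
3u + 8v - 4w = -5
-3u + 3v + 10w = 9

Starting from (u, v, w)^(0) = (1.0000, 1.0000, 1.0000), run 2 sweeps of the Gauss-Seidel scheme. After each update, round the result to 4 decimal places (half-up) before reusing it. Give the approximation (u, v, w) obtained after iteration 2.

(-3.3250, 0.4719, -0.2391)

Iteration 1:
  u = (-12 - (1)·1.0000 - (-1)·1.0000) / (4) = -3.0000
  v = (-5 - (3)·-3.0000 - (-4)·1.0000) / (8) = 1.0000
  w = (9 - (-3)·-3.0000 - (3)·1.0000) / (10) = -0.3000
Iteration 2:
  u = (-12 - (1)·1.0000 - (-1)·-0.3000) / (4) = -3.3250
  v = (-5 - (3)·-3.3250 - (-4)·-0.3000) / (8) = 0.4719
  w = (9 - (-3)·-3.3250 - (3)·0.4719) / (10) = -0.2391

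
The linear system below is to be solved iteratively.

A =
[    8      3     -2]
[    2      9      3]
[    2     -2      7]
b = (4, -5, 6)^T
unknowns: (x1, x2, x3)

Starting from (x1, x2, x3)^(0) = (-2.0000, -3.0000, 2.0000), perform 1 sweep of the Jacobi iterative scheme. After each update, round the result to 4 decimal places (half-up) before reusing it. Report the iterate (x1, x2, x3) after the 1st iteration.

Iteration 1:
  x1 = (4 - (3)·-3.0000 - (-2)·2.0000) / (8) = 2.1250
  x2 = (-5 - (2)·-2.0000 - (3)·2.0000) / (9) = -0.7778
  x3 = (6 - (2)·-2.0000 - (-2)·-3.0000) / (7) = 0.5714

(2.1250, -0.7778, 0.5714)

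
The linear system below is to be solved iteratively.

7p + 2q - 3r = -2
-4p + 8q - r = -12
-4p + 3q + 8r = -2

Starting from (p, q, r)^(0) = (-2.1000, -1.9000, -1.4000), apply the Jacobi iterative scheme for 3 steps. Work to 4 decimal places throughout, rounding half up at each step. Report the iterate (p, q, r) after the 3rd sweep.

Iteration 1:
  p = (-2 - (2)·-1.9000 - (-3)·-1.4000) / (7) = -0.3429
  q = (-12 - (-4)·-2.1000 - (-1)·-1.4000) / (8) = -2.7250
  r = (-2 - (-4)·-2.1000 - (3)·-1.9000) / (8) = -0.5875
Iteration 2:
  p = (-2 - (2)·-2.7250 - (-3)·-0.5875) / (7) = 0.2411
  q = (-12 - (-4)·-0.3429 - (-1)·-0.5875) / (8) = -1.7449
  r = (-2 - (-4)·-0.3429 - (3)·-2.7250) / (8) = 0.6004
Iteration 3:
  p = (-2 - (2)·-1.7449 - (-3)·0.6004) / (7) = 0.4701
  q = (-12 - (-4)·0.2411 - (-1)·0.6004) / (8) = -1.3044
  r = (-2 - (-4)·0.2411 - (3)·-1.7449) / (8) = 0.5249

(0.4701, -1.3044, 0.5249)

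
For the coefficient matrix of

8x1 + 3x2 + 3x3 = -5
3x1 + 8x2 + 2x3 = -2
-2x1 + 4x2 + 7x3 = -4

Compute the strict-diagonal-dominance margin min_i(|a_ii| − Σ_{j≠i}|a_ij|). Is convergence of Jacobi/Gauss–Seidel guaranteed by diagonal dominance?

row 1: |8| − (3+3) = 2
row 2: |8| − (3+2) = 3
row 3: |7| − (2+4) = 1
minimum over rows = 1 → strictly diagonally dominant (convergence guaranteed)

1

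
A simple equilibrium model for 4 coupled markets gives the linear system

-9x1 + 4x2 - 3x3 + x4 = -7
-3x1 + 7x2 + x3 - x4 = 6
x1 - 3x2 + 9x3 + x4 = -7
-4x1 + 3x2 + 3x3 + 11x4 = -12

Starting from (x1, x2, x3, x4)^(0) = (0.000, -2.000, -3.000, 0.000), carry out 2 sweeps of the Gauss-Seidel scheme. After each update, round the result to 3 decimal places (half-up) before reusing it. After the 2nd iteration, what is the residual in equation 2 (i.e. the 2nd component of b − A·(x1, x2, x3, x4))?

0.343

Iteration 1:
  x1 = (-7 - (4)·-2.000 - (-3)·-3.000 - (1)·0.000) / (-9) = 0.889
  x2 = (6 - (-3)·0.889 - (1)·-3.000 - (-1)·0.000) / (7) = 1.667
  x3 = (-7 - (1)·0.889 - (-3)·1.667 - (1)·0.000) / (9) = -0.321
  x4 = (-12 - (-4)·0.889 - (3)·1.667 - (3)·-0.321) / (11) = -1.135
Iteration 2:
  x1 = (-7 - (4)·1.667 - (-3)·-0.321 - (1)·-1.135) / (-9) = 1.500
  x2 = (6 - (-3)·1.500 - (1)·-0.321 - (-1)·-1.135) / (7) = 1.384
  x3 = (-7 - (1)·1.500 - (-3)·1.384 - (1)·-1.135) / (9) = -0.357
  x4 = (-12 - (-4)·1.500 - (3)·1.384 - (3)·-0.357) / (11) = -0.826
Residual b − A·x = (0.719, 0.343, -0.309, 0.005)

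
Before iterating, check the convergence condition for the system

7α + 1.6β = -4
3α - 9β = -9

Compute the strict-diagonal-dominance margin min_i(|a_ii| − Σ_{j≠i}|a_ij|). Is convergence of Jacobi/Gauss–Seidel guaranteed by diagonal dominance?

5.4

row 1: |7| − (1.6) = 5.4
row 2: |-9| − (3) = 6
minimum over rows = 5.4 → strictly diagonally dominant (convergence guaranteed)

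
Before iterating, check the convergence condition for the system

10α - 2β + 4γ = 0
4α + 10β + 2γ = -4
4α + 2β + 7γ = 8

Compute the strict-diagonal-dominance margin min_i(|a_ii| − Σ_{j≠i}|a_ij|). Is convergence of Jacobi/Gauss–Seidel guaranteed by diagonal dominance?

1

row 1: |10| − (2+4) = 4
row 2: |10| − (4+2) = 4
row 3: |7| − (4+2) = 1
minimum over rows = 1 → strictly diagonally dominant (convergence guaranteed)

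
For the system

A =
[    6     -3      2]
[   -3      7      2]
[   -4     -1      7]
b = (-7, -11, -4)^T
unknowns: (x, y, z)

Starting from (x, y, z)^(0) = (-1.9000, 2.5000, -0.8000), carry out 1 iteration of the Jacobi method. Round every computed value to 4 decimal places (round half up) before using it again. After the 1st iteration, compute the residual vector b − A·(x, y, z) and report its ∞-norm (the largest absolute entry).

Iteration 1:
  x = (-7 - (-3)·2.5000 - (2)·-0.8000) / (6) = 0.3500
  y = (-11 - (-3)·-1.9000 - (2)·-0.8000) / (7) = -2.1571
  z = (-4 - (-4)·-1.9000 - (-1)·2.5000) / (7) = -1.3000
Residual b − A·x = (-12.9713, 7.7497, 4.3429); ∞-norm = 12.9713

12.9713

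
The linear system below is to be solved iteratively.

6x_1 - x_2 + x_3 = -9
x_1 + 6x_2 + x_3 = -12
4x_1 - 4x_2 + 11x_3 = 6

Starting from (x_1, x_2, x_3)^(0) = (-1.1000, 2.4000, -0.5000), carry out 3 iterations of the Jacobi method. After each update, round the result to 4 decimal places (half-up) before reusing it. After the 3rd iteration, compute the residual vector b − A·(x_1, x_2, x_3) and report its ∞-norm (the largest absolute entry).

0.9839

Iteration 1:
  x_1 = (-9 - (-1)·2.4000 - (1)·-0.5000) / (6) = -1.0167
  x_2 = (-12 - (1)·-1.1000 - (1)·-0.5000) / (6) = -1.7333
  x_3 = (6 - (4)·-1.1000 - (-4)·2.4000) / (11) = 1.8182
Iteration 2:
  x_1 = (-9 - (-1)·-1.7333 - (1)·1.8182) / (6) = -2.0919
  x_2 = (-12 - (1)·-1.0167 - (1)·1.8182) / (6) = -2.1336
  x_3 = (6 - (4)·-1.0167 - (-4)·-1.7333) / (11) = 0.2849
Iteration 3:
  x_1 = (-9 - (-1)·-2.1336 - (1)·0.2849) / (6) = -1.9031
  x_2 = (-12 - (1)·-2.0919 - (1)·0.2849) / (6) = -1.6988
  x_3 = (6 - (4)·-2.0919 - (-4)·-2.1336) / (11) = 0.5303
Residual b − A·x = (0.1895, -0.4344, 0.9839); ∞-norm = 0.9839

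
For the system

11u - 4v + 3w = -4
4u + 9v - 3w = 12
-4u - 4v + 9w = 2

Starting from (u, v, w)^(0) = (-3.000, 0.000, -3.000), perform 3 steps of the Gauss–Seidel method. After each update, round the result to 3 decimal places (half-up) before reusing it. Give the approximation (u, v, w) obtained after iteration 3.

(0.040, 1.574, 0.940)

Iteration 1:
  u = (-4 - (-4)·0.000 - (3)·-3.000) / (11) = 0.455
  v = (12 - (4)·0.455 - (-3)·-3.000) / (9) = 0.131
  w = (2 - (-4)·0.455 - (-4)·0.131) / (9) = 0.483
Iteration 2:
  u = (-4 - (-4)·0.131 - (3)·0.483) / (11) = -0.448
  v = (12 - (4)·-0.448 - (-3)·0.483) / (9) = 1.693
  w = (2 - (-4)·-0.448 - (-4)·1.693) / (9) = 0.776
Iteration 3:
  u = (-4 - (-4)·1.693 - (3)·0.776) / (11) = 0.040
  v = (12 - (4)·0.040 - (-3)·0.776) / (9) = 1.574
  w = (2 - (-4)·0.040 - (-4)·1.574) / (9) = 0.940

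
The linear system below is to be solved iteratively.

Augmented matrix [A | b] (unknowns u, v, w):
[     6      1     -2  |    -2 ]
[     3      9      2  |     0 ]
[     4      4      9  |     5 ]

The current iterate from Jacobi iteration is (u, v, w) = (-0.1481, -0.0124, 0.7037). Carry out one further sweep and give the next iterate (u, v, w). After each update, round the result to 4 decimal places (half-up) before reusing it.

One sweep:
  u = (-2 - (1)·-0.0124 - (-2)·0.7037) / (6) = -0.0967
  v = (0 - (3)·-0.1481 - (2)·0.7037) / (9) = -0.1070
  w = (5 - (4)·-0.1481 - (4)·-0.0124) / (9) = 0.6269

(-0.0967, -0.1070, 0.6269)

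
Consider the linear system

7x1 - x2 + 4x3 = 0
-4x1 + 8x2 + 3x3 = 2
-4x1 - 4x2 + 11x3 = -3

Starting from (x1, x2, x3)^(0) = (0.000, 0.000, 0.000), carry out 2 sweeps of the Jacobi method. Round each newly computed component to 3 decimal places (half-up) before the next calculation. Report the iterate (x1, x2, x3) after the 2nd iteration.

(0.192, 0.352, -0.182)

Iteration 1:
  x1 = (0 - (-1)·0.000 - (4)·0.000) / (7) = 0.000
  x2 = (2 - (-4)·0.000 - (3)·0.000) / (8) = 0.250
  x3 = (-3 - (-4)·0.000 - (-4)·0.000) / (11) = -0.273
Iteration 2:
  x1 = (0 - (-1)·0.250 - (4)·-0.273) / (7) = 0.192
  x2 = (2 - (-4)·0.000 - (3)·-0.273) / (8) = 0.352
  x3 = (-3 - (-4)·0.000 - (-4)·0.250) / (11) = -0.182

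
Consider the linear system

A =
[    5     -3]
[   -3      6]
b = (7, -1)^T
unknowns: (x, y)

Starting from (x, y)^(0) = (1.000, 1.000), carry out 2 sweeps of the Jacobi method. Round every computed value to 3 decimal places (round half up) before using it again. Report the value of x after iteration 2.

1.600

Iteration 1:
  x = (7 - (-3)·1.000) / (5) = 2.000
  y = (-1 - (-3)·1.000) / (6) = 0.333
Iteration 2:
  x = (7 - (-3)·0.333) / (5) = 1.600
  y = (-1 - (-3)·2.000) / (6) = 0.833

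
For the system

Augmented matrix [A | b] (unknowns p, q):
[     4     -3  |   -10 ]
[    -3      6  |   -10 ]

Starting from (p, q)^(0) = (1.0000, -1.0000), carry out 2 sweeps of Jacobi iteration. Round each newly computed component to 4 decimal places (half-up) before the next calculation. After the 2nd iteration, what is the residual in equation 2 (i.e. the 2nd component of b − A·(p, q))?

-0.3748

Iteration 1:
  p = (-10 - (-3)·-1.0000) / (4) = -3.2500
  q = (-10 - (-3)·1.0000) / (6) = -1.1667
Iteration 2:
  p = (-10 - (-3)·-1.1667) / (4) = -3.3750
  q = (-10 - (-3)·-3.2500) / (6) = -3.2917
Residual b − A·x = (-6.3751, -0.3748)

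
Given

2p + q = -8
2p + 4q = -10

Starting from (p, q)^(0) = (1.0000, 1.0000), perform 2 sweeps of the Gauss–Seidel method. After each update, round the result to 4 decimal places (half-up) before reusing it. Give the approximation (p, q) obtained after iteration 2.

(-3.8750, -0.5625)

Iteration 1:
  p = (-8 - (1)·1.0000) / (2) = -4.5000
  q = (-10 - (2)·-4.5000) / (4) = -0.2500
Iteration 2:
  p = (-8 - (1)·-0.2500) / (2) = -3.8750
  q = (-10 - (2)·-3.8750) / (4) = -0.5625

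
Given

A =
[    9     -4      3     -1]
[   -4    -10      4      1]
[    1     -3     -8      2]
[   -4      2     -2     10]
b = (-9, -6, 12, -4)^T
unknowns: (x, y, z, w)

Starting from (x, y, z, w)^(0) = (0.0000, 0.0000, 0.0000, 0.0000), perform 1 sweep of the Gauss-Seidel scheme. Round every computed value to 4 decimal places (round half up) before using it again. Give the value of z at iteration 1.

-2.0000

Iteration 1:
  x = (-9 - (-4)·0.0000 - (3)·0.0000 - (-1)·0.0000) / (9) = -1.0000
  y = (-6 - (-4)·-1.0000 - (4)·0.0000 - (1)·0.0000) / (-10) = 1.0000
  z = (12 - (1)·-1.0000 - (-3)·1.0000 - (2)·0.0000) / (-8) = -2.0000
  w = (-4 - (-4)·-1.0000 - (2)·1.0000 - (-2)·-2.0000) / (10) = -1.4000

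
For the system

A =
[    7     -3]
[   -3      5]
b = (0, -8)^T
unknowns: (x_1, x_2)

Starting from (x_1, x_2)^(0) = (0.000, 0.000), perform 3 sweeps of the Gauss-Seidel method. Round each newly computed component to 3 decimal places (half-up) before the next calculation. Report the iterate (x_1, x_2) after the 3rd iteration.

Iteration 1:
  x_1 = (0 - (-3)·0.000) / (7) = 0.000
  x_2 = (-8 - (-3)·0.000) / (5) = -1.600
Iteration 2:
  x_1 = (0 - (-3)·-1.600) / (7) = -0.686
  x_2 = (-8 - (-3)·-0.686) / (5) = -2.012
Iteration 3:
  x_1 = (0 - (-3)·-2.012) / (7) = -0.862
  x_2 = (-8 - (-3)·-0.862) / (5) = -2.117

(-0.862, -2.117)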